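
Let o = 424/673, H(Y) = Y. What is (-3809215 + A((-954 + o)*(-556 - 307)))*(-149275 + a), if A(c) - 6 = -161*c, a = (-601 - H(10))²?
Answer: -20547690493205826/673 ≈ -3.0531e+13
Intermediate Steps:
o = 424/673 (o = 424*(1/673) = 424/673 ≈ 0.63001)
a = 373321 (a = (-601 - 1*10)² = (-601 - 10)² = (-611)² = 373321)
A(c) = 6 - 161*c
(-3809215 + A((-954 + o)*(-556 - 307)))*(-149275 + a) = (-3809215 + (6 - 161*(-954 + 424/673)*(-556 - 307)))*(-149275 + 373321) = (-3809215 + (6 - (-103300498)*(-863)/673))*224046 = (-3809215 + (6 - 161*553716334/673))*224046 = (-3809215 + (6 - 89148329774/673))*224046 = (-3809215 - 89148325736/673)*224046 = -91711927431/673*224046 = -20547690493205826/673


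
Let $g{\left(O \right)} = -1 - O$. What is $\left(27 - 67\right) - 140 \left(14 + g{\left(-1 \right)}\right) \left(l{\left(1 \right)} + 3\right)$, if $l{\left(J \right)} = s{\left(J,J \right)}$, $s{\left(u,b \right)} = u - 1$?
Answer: $-5920$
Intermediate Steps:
$s{\left(u,b \right)} = -1 + u$
$l{\left(J \right)} = -1 + J$
$\left(27 - 67\right) - 140 \left(14 + g{\left(-1 \right)}\right) \left(l{\left(1 \right)} + 3\right) = \left(27 - 67\right) - 140 \left(14 - 0\right) \left(\left(-1 + 1\right) + 3\right) = \left(27 - 67\right) - 140 \left(14 + \left(-1 + 1\right)\right) \left(0 + 3\right) = -40 - 140 \left(14 + 0\right) 3 = -40 - 140 \cdot 14 \cdot 3 = -40 - 5880 = -5920$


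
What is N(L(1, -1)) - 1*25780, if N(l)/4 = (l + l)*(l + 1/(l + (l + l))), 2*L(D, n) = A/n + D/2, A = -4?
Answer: -154421/6 ≈ -25737.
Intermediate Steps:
L(D, n) = -2/n + D/4 (L(D, n) = (-4/n + D/2)/2 = (D/2 - 4/n)/2 = -2/n + D/4)
N(l) = 8*l*(l + 1/(3*l)) (N(l) = 4*((l + l)*(l + 1/(l + (l + l)))) = 4*((2*l)*(l + 1/(l + 2*l))) = 4*((2*l)*(l + 1/(3*l))) = 4*(2*l*(l + 1/(3*l))) = 8*l*(l + 1/(3*l)))
N(L(1, -1)) - 1*25780 = (8/3 + 8*(-2/(-1) + (1/4)*1)**2) - 1*25780 = (8/3 + 8*(-2*(-1) + 1/4)**2) - 25780 = (8/3 + 8*(2 + 1/4)**2) - 25780 = (8/3 + 8*(9/4)**2) - 25780 = (8/3 + 8*(81/16)) - 25780 = (8/3 + 81/2) - 25780 = 259/6 - 25780 = -154421/6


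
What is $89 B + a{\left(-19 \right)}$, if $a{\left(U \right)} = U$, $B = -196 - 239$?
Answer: $-38734$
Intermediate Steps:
$B = -435$ ($B = -196 - 239 = -435$)
$89 B + a{\left(-19 \right)} = 89 \left(-435\right) - 19 = -38715 - 19 = -38734$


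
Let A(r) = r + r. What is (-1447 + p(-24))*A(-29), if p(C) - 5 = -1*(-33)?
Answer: 81722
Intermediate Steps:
A(r) = 2*r
p(C) = 38 (p(C) = 5 - 1*(-33) = 5 + 33 = 38)
(-1447 + p(-24))*A(-29) = (-1447 + 38)*(2*(-29)) = -1409*(-58) = 81722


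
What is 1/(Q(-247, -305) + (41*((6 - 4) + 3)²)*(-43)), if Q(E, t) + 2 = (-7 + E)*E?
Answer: 1/18661 ≈ 5.3588e-5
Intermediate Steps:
Q(E, t) = -2 + E*(-7 + E) (Q(E, t) = -2 + (-7 + E)*E = -2 + E*(-7 + E))
1/(Q(-247, -305) + (41*((6 - 4) + 3)²)*(-43)) = 1/((-2 + (-247)² - 7*(-247)) + (41*((6 - 4) + 3)²)*(-43)) = 1/((-2 + 61009 + 1729) + (41*(2 + 3)²)*(-43)) = 1/(62736 + (41*5²)*(-43)) = 1/(62736 + (41*25)*(-43)) = 1/(62736 + 1025*(-43)) = 1/(62736 - 44075) = 1/18661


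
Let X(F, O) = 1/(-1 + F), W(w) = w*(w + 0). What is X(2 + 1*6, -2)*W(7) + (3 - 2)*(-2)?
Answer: 5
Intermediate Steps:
W(w) = w² (W(w) = w*w = w²)
X(2 + 1*6, -2)*W(7) + (3 - 2)*(-2) = 7²/(-1 + (2 + 1*6)) + (3 - 2)*(-2) = 49/(-1 + (2 + 6)) + 1*(-2) = 49/(-1 + 8) - 2 = 49/7 - 2 = (⅐)*49 - 2 = 7 - 2 = 5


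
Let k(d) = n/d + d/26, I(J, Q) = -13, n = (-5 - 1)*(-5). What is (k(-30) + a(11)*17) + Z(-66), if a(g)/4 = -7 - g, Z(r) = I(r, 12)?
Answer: -16109/13 ≈ -1239.2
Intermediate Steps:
n = 30 (n = -6*(-5) = 30)
Z(r) = -13
a(g) = -28 - 4*g (a(g) = 4*(-7 - g) = -28 - 4*g)
k(d) = 30/d + d/26
(k(-30) + a(11)*17) + Z(-66) = ((30/(-30) + (1/26)*(-30)) + (-28 - 4*11)*17) - 13 = ((30*(-1/30) - 15/13) + (-28 - 44)*17) - 13 = ((-1 - 15/13) - 72*17) - 13 = (-28/13 - 1224) - 13 = -15940/13 - 13 = -16109/13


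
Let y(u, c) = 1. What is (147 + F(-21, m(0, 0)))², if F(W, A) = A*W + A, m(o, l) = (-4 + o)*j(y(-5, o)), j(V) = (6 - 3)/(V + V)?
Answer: 71289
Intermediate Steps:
j(V) = 3/(2*V) (j(V) = 3/((2*V)) = 3*(1/(2*V)) = 3/(2*V))
m(o, l) = -6 + 3*o/2 (m(o, l) = (-4 + o)*((3/2)/1) = (-4 + o)*((3/2)*1) = (-4 + o)*(3/2) = -6 + 3*o/2)
F(W, A) = A + A*W
(147 + F(-21, m(0, 0)))² = (147 + (-6 + (3/2)*0)*(1 - 21))² = (147 + (-6 + 0)*(-20))² = (147 - 6*(-20))² = (147 + 120)² = 267² = 71289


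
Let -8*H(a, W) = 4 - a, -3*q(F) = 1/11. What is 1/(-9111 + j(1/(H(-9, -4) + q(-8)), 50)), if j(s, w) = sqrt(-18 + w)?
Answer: -9111/83010289 - 4*sqrt(2)/83010289 ≈ -0.00010983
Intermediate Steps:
q(F) = -1/33 (q(F) = -1/3/11 = -1/3*1/11 = -1/33)
H(a, W) = -1/2 + a/8 (H(a, W) = -(4 - a)/8 = -1/2 + a/8)
1/(-9111 + j(1/(H(-9, -4) + q(-8)), 50)) = 1/(-9111 + sqrt(-18 + 50)) = 1/(-9111 + sqrt(32)) = 1/(-9111 + 4*sqrt(2))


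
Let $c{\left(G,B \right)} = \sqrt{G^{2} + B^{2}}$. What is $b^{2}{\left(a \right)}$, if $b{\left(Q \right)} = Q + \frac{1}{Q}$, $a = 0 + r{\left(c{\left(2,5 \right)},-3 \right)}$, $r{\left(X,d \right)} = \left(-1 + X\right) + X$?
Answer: $\frac{1573892}{13225} - \frac{52896 \sqrt{29}}{13225} \approx 97.47$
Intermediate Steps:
$c{\left(G,B \right)} = \sqrt{B^{2} + G^{2}}$
$r{\left(X,d \right)} = -1 + 2 X$
$a = -1 + 2 \sqrt{29}$ ($a = 0 - \left(1 - 2 \sqrt{5^{2} + 2^{2}}\right) = 0 - \left(1 - 2 \sqrt{25 + 4}\right) = 0 - \left(1 - 2 \sqrt{29}\right) = -1 + 2 \sqrt{29} \approx 9.7703$)
$b^{2}{\left(a \right)} = \left(\left(-1 + 2 \sqrt{29}\right) + \frac{1}{-1 + 2 \sqrt{29}}\right)^{2} = \left(-1 + \frac{1}{-1 + 2 \sqrt{29}} + 2 \sqrt{29}\right)^{2}$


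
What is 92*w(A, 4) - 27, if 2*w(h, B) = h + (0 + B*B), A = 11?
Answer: 1215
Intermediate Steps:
w(h, B) = h/2 + B²/2 (w(h, B) = (h + (0 + B*B))/2 = (h + (0 + B²))/2 = (h + B²)/2 = h/2 + B²/2)
92*w(A, 4) - 27 = 92*((½)*11 + (½)*4²) - 27 = 92*(11/2 + (½)*16) - 27 = 92*(11/2 + 8) - 27 = 92*(27/2) - 27 = 1242 - 27 = 1215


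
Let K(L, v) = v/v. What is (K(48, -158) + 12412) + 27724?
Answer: 40137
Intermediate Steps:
K(L, v) = 1
(K(48, -158) + 12412) + 27724 = (1 + 12412) + 27724 = 12413 + 27724 = 40137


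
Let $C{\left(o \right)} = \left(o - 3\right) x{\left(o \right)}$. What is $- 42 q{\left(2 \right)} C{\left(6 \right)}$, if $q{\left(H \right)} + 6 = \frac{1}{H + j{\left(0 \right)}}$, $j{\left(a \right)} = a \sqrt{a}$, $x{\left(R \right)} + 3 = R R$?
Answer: $22869$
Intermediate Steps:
$x{\left(R \right)} = -3 + R^{2}$ ($x{\left(R \right)} = -3 + R R = -3 + R^{2}$)
$j{\left(a \right)} = a^{\frac{3}{2}}$
$C{\left(o \right)} = \left(-3 + o\right) \left(-3 + o^{2}\right)$ ($C{\left(o \right)} = \left(o - 3\right) \left(-3 + o^{2}\right) = \left(-3 + o\right) \left(-3 + o^{2}\right)$)
$q{\left(H \right)} = -6 + \frac{1}{H}$ ($q{\left(H \right)} = -6 + \frac{1}{H + 0^{\frac{3}{2}}} = -6 + \frac{1}{H + 0} = -6 + \frac{1}{H}$)
$- 42 q{\left(2 \right)} C{\left(6 \right)} = - 42 \left(-6 + \frac{1}{2}\right) \left(-3 + 6\right) \left(-3 + 6^{2}\right) = - 42 \left(-6 + \frac{1}{2}\right) 3 \left(-3 + 36\right) = \left(-42\right) \left(- \frac{11}{2}\right) 3 \cdot 33 = 231 \cdot 99 = 22869$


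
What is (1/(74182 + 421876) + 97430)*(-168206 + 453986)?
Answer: 6906006722159490/248029 ≈ 2.7844e+10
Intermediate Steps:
(1/(74182 + 421876) + 97430)*(-168206 + 453986) = (1/496058 + 97430)*285780 = (48330930941/496058)*285780 = 6906006722159490/248029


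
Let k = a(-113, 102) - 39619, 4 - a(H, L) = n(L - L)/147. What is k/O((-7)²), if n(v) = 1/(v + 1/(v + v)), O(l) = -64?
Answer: 39615/64 ≈ 618.98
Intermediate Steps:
n(v) = 1/(v + 1/(2*v))
a(H, L) = 4 (a(H, L) = 4 - 2*(L - L)/(1 + 2*(L - L)²)/147 = 4 - 2*0/(1 + 2*0²)/147 = 4 - 2*0/(1 + 2*0)/147 = 4 - 2*0/(1 + 0)/147 = 4 - 2*0/1/147 = 4 - 2*0*1/147 = 4 - 0/147 = 4 - 1*0 = 4 + 0 = 4)
k = -39615 (k = 4 - 39619 = -39615)
k/O((-7)²) = -39615/(-64) = -39615*(-1/64) = 39615/64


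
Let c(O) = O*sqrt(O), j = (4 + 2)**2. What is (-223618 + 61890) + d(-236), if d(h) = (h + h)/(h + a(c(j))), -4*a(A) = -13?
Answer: -150566880/931 ≈ -1.6173e+5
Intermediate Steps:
j = 36 (j = 6**2 = 36)
c(O) = O**(3/2)
a(A) = 13/4 (a(A) = -1/4*(-13) = 13/4)
d(h) = 2*h/(13/4 + h) (d(h) = (h + h)/(h + 13/4) = (2*h)/(13/4 + h) = 2*h/(13/4 + h))
(-223618 + 61890) + d(-236) = (-223618 + 61890) + 8*(-236)/(13 + 4*(-236)) = -161728 + 8*(-236)/(13 - 944) = -161728 + 8*(-236)/(-931) = -161728 + 8*(-236)*(-1/931) = -161728 + 1888/931 = -150566880/931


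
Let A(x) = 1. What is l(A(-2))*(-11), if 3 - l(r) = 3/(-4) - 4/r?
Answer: -341/4 ≈ -85.250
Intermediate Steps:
l(r) = 15/4 + 4/r (l(r) = 3 - (3/(-4) - 4/r) = 3 - (3*(-¼) - 4/r) = 3 - (-¾ - 4/r) = 3 + (¾ + 4/r) = 15/4 + 4/r)
l(A(-2))*(-11) = (15/4 + 4/1)*(-11) = (15/4 + 4*1)*(-11) = (15/4 + 4)*(-11) = (31/4)*(-11) = -341/4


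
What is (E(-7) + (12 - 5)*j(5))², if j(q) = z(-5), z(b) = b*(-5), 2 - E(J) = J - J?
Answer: 31329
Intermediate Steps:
E(J) = 2 (E(J) = 2 - (J - J) = 2 - 1*0 = 2 + 0 = 2)
z(b) = -5*b
j(q) = 25 (j(q) = -5*(-5) = 25)
(E(-7) + (12 - 5)*j(5))² = (2 + (12 - 5)*25)² = (2 + 7*25)² = (2 + 175)² = 177² = 31329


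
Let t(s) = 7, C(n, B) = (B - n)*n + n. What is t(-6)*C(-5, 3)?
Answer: -315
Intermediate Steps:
C(n, B) = n + n*(B - n) (C(n, B) = n*(B - n) + n = n + n*(B - n))
t(-6)*C(-5, 3) = 7*(-5*(1 + 3 - 1*(-5))) = 7*(-5*(1 + 3 + 5)) = 7*(-5*9) = 7*(-45) = -315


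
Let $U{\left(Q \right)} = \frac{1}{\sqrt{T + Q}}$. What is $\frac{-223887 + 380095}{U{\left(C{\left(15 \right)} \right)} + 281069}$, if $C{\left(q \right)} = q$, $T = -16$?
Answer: $\frac{21952613176}{39499891381} + \frac{78104 i}{39499891381} \approx 0.55576 + 1.9773 \cdot 10^{-6} i$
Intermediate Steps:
$U{\left(Q \right)} = \frac{1}{\sqrt{-16 + Q}}$
$\frac{-223887 + 380095}{U{\left(C{\left(15 \right)} \right)} + 281069} = \frac{-223887 + 380095}{\frac{1}{\sqrt{-16 + 15}} + 281069} = \frac{156208}{\frac{1}{\sqrt{-1}} + 281069} = \frac{156208}{- i + 281069} = \frac{156208}{281069 - i} = 156208 \frac{281069 + i}{78999782762} = \frac{78104 \left(281069 + i\right)}{39499891381}$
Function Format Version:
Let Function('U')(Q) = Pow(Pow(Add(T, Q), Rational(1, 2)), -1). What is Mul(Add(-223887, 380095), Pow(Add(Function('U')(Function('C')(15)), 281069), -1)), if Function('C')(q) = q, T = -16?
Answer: Add(Rational(21952613176, 39499891381), Mul(Rational(78104, 39499891381), I)) ≈ Add(0.55576, Mul(1.9773e-6, I))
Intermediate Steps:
Function('U')(Q) = Pow(Add(-16, Q), Rational(-1, 2)) (Function('U')(Q) = Pow(Pow(Add(-16, Q), Rational(1, 2)), -1) = Pow(Add(-16, Q), Rational(-1, 2)))
Mul(Add(-223887, 380095), Pow(Add(Function('U')(Function('C')(15)), 281069), -1)) = Mul(Add(-223887, 380095), Pow(Add(Pow(Add(-16, 15), Rational(-1, 2)), 281069), -1)) = Mul(156208, Pow(Add(Pow(-1, Rational(-1, 2)), 281069), -1)) = Mul(156208, Pow(Add(Mul(-1, I), 281069), -1)) = Mul(156208, Pow(Add(281069, Mul(-1, I)), -1)) = Mul(156208, Mul(Rational(1, 78999782762), Add(281069, I))) = Mul(Rational(78104, 39499891381), Add(281069, I))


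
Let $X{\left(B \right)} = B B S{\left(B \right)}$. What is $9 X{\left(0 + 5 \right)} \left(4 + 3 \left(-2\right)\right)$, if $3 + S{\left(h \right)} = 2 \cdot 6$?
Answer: $-4050$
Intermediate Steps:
$S{\left(h \right)} = 9$ ($S{\left(h \right)} = -3 + 2 \cdot 6 = -3 + 12 = 9$)
$X{\left(B \right)} = 9 B^{2}$ ($X{\left(B \right)} = B B 9 = B^{2} \cdot 9 = 9 B^{2}$)
$9 X{\left(0 + 5 \right)} \left(4 + 3 \left(-2\right)\right) = 9 \cdot 9 \left(0 + 5\right)^{2} \left(4 + 3 \left(-2\right)\right) = 9 \cdot 9 \cdot 5^{2} \left(4 - 6\right) = 9 \cdot 9 \cdot 25 \left(-2\right) = 9 \cdot 225 \left(-2\right) = 2025 \left(-2\right) = -4050$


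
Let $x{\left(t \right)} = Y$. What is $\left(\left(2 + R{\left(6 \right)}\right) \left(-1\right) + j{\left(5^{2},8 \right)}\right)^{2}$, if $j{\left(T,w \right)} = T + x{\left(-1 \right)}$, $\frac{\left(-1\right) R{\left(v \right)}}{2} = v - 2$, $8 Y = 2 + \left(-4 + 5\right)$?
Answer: $\frac{63001}{64} \approx 984.39$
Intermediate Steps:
$Y = \frac{3}{8}$ ($Y = \frac{2 + \left(-4 + 5\right)}{8} = \frac{2 + 1}{8} = \frac{1}{8} \cdot 3 = \frac{3}{8} \approx 0.375$)
$x{\left(t \right)} = \frac{3}{8}$
$R{\left(v \right)} = 4 - 2 v$ ($R{\left(v \right)} = - 2 \left(v - 2\right) = - 2 \left(-2 + v\right) = 4 - 2 v$)
$j{\left(T,w \right)} = \frac{3}{8} + T$ ($j{\left(T,w \right)} = T + \frac{3}{8} = \frac{3}{8} + T$)
$\left(\left(2 + R{\left(6 \right)}\right) \left(-1\right) + j{\left(5^{2},8 \right)}\right)^{2} = \left(\left(2 + \left(4 - 12\right)\right) \left(-1\right) + \left(\frac{3}{8} + 5^{2}\right)\right)^{2} = \left(\left(2 + \left(4 - 12\right)\right) \left(-1\right) + \left(\frac{3}{8} + 25\right)\right)^{2} = \left(\left(2 - 8\right) \left(-1\right) + \frac{203}{8}\right)^{2} = \left(\left(-6\right) \left(-1\right) + \frac{203}{8}\right)^{2} = \left(6 + \frac{203}{8}\right)^{2} = \left(\frac{251}{8}\right)^{2} = \frac{63001}{64}$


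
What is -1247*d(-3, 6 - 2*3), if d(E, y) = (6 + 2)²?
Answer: -79808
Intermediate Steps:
d(E, y) = 64 (d(E, y) = 8² = 64)
-1247*d(-3, 6 - 2*3) = -1247*64 = -79808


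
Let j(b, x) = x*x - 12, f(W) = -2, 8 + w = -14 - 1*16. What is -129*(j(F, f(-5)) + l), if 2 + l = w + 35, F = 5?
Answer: 1677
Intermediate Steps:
w = -38 (w = -8 + (-14 - 1*16) = -8 + (-14 - 16) = -8 - 30 = -38)
l = -5 (l = -2 + (-38 + 35) = -2 - 3 = -5)
j(b, x) = -12 + x**2 (j(b, x) = x**2 - 12 = -12 + x**2)
-129*(j(F, f(-5)) + l) = -129*((-12 + (-2)**2) - 5) = -129*((-12 + 4) - 5) = -129*(-8 - 5) = -129*(-13) = 1677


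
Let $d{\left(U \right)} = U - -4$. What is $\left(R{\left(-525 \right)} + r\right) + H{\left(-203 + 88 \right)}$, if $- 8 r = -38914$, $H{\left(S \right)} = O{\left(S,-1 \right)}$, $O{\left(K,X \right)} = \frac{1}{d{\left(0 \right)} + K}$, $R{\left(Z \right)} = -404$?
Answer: $\frac{1980347}{444} \approx 4460.2$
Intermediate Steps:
$d{\left(U \right)} = 4 + U$ ($d{\left(U \right)} = U + 4 = 4 + U$)
$O{\left(K,X \right)} = \frac{1}{4 + K}$ ($O{\left(K,X \right)} = \frac{1}{\left(4 + 0\right) + K} = \frac{1}{4 + K}$)
$H{\left(S \right)} = \frac{1}{4 + S}$
$r = \frac{19457}{4}$ ($r = \left(- \frac{1}{8}\right) \left(-38914\right) = \frac{19457}{4} \approx 4864.3$)
$\left(R{\left(-525 \right)} + r\right) + H{\left(-203 + 88 \right)} = \left(-404 + \frac{19457}{4}\right) + \frac{1}{4 + \left(-203 + 88\right)} = \frac{17841}{4} + \frac{1}{4 - 115} = \frac{17841}{4} + \frac{1}{-111} = \frac{17841}{4} - \frac{1}{111} = \frac{1980347}{444}$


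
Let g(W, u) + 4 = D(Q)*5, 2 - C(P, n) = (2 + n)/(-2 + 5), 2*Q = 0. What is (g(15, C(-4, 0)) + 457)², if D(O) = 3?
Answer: 219024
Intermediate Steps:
Q = 0 (Q = (½)*0 = 0)
C(P, n) = 4/3 - n/3 (C(P, n) = 2 - (2 + n)/(-2 + 5) = 2 - (2 + n)/3 = 2 - (⅔ + n/3) = 2 + (-⅔ - n/3) = 4/3 - n/3)
g(W, u) = 11 (g(W, u) = -4 + 3*5 = -4 + 15 = 11)
(g(15, C(-4, 0)) + 457)² = (11 + 457)² = 468² = 219024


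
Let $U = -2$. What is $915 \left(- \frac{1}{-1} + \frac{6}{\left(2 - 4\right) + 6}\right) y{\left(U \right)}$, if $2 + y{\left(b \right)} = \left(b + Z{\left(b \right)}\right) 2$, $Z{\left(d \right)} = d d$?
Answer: $4575$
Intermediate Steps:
$Z{\left(d \right)} = d^{2}$
$y{\left(b \right)} = -2 + 2 b + 2 b^{2}$ ($y{\left(b \right)} = -2 + \left(b + b^{2}\right) 2 = -2 + \left(2 b + 2 b^{2}\right) = -2 + 2 b + 2 b^{2}$)
$915 \left(- \frac{1}{-1} + \frac{6}{\left(2 - 4\right) + 6}\right) y{\left(U \right)} = 915 \left(- \frac{1}{-1} + \frac{6}{\left(2 - 4\right) + 6}\right) \left(-2 + 2 \left(-2\right) + 2 \left(-2\right)^{2}\right) = 915 \left(\left(-1\right) \left(-1\right) + \frac{6}{-2 + 6}\right) \left(-2 - 4 + 2 \cdot 4\right) = 915 \left(1 + \frac{6}{4}\right) \left(-2 - 4 + 8\right) = 915 \left(1 + 6 \cdot \frac{1}{4}\right) 2 = 915 \left(1 + \frac{3}{2}\right) 2 = 915 \cdot \frac{5}{2} \cdot 2 = 915 \cdot 5 = 4575$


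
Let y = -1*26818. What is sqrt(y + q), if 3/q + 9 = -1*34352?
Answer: I*sqrt(31663431315661)/34361 ≈ 163.76*I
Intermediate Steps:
q = -3/34361 (q = 3/(-9 - 1*34352) = 3/(-9 - 34352) = 3/(-34361) = 3*(-1/34361) = -3/34361 ≈ -8.7308e-5)
y = -26818
sqrt(y + q) = sqrt(-26818 - 3/34361) = sqrt(-921493301/34361) = I*sqrt(31663431315661)/34361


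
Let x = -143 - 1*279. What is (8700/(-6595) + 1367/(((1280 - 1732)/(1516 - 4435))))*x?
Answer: -1110362941077/298094 ≈ -3.7249e+6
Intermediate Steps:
x = -422 (x = -143 - 279 = -422)
(8700/(-6595) + 1367/(((1280 - 1732)/(1516 - 4435))))*x = (8700/(-6595) + 1367/(((1280 - 1732)/(1516 - 4435))))*(-422) = (8700*(-1/6595) + 1367/((-452/(-2919))))*(-422) = (-1740/1319 + 1367/((-452*(-1/2919))))*(-422) = (-1740/1319 + 1367/(452/2919))*(-422) = (-1740/1319 + 1367*(2919/452))*(-422) = (-1740/1319 + 3990273/452)*(-422) = (5262383607/596188)*(-422) = -1110362941077/298094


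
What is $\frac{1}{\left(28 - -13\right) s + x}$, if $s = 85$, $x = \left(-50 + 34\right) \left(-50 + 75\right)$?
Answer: $\frac{1}{3085} \approx 0.00032415$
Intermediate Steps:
$x = -400$ ($x = \left(-16\right) 25 = -400$)
$\frac{1}{\left(28 - -13\right) s + x} = \frac{1}{\left(28 - -13\right) 85 - 400} = \frac{1}{\left(28 + 13\right) 85 - 400} = \frac{1}{41 \cdot 85 - 400} = \frac{1}{3485 - 400} = \frac{1}{3085}$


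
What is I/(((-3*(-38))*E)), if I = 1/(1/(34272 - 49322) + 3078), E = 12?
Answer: 7525/31685546916 ≈ 2.3749e-7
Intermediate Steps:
I = 15050/46323899 (I = 1/(1/(-15050) + 3078) = 1/(-1/15050 + 3078) = 1/(46323899/15050) = 15050/46323899 ≈ 0.00032489)
I/(((-3*(-38))*E)) = 15050/(46323899*((-3*(-38)*12))) = 15050/(46323899*((114*12))) = (15050/46323899)/1368 = (15050/46323899)*(1/1368) = 7525/31685546916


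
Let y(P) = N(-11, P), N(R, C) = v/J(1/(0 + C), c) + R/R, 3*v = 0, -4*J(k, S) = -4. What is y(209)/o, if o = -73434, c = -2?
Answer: -1/73434 ≈ -1.3618e-5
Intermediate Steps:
J(k, S) = 1 (J(k, S) = -¼*(-4) = 1)
v = 0 (v = (⅓)*0 = 0)
N(R, C) = 1 (N(R, C) = 0/1 + R/R = 0*1 + 1 = 0 + 1 = 1)
y(P) = 1
y(209)/o = 1/(-73434) = 1*(-1/73434) = -1/73434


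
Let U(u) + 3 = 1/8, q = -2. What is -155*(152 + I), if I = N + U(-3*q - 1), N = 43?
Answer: -238235/8 ≈ -29779.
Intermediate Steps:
U(u) = -23/8 (U(u) = -3 + 1/8 = -3 + ⅛ = -23/8)
I = 321/8 (I = 43 - 23/8 = 321/8 ≈ 40.125)
-155*(152 + I) = -155*(152 + 321/8) = -155*1537/8 = -238235/8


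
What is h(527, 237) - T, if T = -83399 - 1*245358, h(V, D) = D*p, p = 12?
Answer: 331601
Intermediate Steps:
h(V, D) = 12*D (h(V, D) = D*12 = 12*D)
T = -328757 (T = -83399 - 245358 = -328757)
h(527, 237) - T = 12*237 - 1*(-328757) = 2844 + 328757 = 331601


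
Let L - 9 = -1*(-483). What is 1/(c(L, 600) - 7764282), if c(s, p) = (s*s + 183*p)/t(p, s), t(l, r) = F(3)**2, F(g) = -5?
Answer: -25/193755186 ≈ -1.2903e-7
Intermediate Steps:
L = 492 (L = 9 - 1*(-483) = 9 + 483 = 492)
t(l, r) = 25 (t(l, r) = (-5)**2 = 25)
c(s, p) = s**2/25 + 183*p/25 (c(s, p) = (s*s + 183*p)/25 = (s**2 + 183*p)*(1/25) = s**2/25 + 183*p/25)
1/(c(L, 600) - 7764282) = 1/(((1/25)*492**2 + (183/25)*600) - 7764282) = 1/(((1/25)*242064 + 4392) - 7764282) = 1/((242064/25 + 4392) - 7764282) = 1/(351864/25 - 7764282) = 1/(-193755186/25) = -25/193755186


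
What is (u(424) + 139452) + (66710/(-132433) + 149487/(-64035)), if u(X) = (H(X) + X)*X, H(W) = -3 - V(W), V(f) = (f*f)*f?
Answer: -13051291513529924801/403826055 ≈ -3.2319e+10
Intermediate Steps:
V(f) = f³ (V(f) = f²*f = f³)
H(W) = -3 - W³
u(X) = X*(-3 + X - X³) (u(X) = ((-3 - X³) + X)*X = (-3 + X - X³)*X = X*(-3 + X - X³))
(u(424) + 139452) + (66710/(-132433) + 149487/(-64035)) = (424*(-3 + 424 - 1*424³) + 139452) + (66710/(-132433) + 149487/(-64035)) = (424*(-3 + 424 - 1*76225024) + 139452) + (66710*(-1/132433) + 149487*(-1/64035)) = (424*(-3 + 424 - 76225024) + 139452) + (-9530/18919 - 49829/21345) = (424*(-76224603) + 139452) - 1146132701/403826055 = (-32319231672 + 139452) - 1146132701/403826055 = -32319092220 - 1146132701/403826055 = -13051291513529924801/403826055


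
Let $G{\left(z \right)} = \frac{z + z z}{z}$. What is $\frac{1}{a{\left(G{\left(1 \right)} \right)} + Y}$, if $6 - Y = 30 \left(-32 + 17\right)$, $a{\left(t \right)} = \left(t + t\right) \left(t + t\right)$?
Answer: $\frac{1}{472} \approx 0.0021186$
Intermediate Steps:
$G{\left(z \right)} = \frac{z + z^{2}}{z}$
$a{\left(t \right)} = 4 t^{2}$ ($a{\left(t \right)} = 2 t 2 t = 4 t^{2}$)
$Y = 456$ ($Y = 6 - 30 \left(-32 + 17\right) = 6 - 30 \left(-15\right) = 6 - -450 = 6 + 450 = 456$)
$\frac{1}{a{\left(G{\left(1 \right)} \right)} + Y} = \frac{1}{4 \left(1 + 1\right)^{2} + 456} = \frac{1}{4 \cdot 2^{2} + 456} = \frac{1}{4 \cdot 4 + 456} = \frac{1}{16 + 456} = \frac{1}{472}$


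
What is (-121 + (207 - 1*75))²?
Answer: 121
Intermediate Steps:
(-121 + (207 - 1*75))² = (-121 + (207 - 75))² = (-121 + 132)² = 11² = 121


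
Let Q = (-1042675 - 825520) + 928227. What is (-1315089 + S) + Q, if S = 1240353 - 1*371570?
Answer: -1386274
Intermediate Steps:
Q = -939968 (Q = -1868195 + 928227 = -939968)
S = 868783 (S = 1240353 - 371570 = 868783)
(-1315089 + S) + Q = (-1315089 + 868783) - 939968 = -446306 - 939968 = -1386274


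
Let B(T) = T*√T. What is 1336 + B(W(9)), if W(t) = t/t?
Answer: 1337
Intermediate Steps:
W(t) = 1
B(T) = T^(3/2)
1336 + B(W(9)) = 1336 + 1^(3/2) = 1336 + 1 = 1337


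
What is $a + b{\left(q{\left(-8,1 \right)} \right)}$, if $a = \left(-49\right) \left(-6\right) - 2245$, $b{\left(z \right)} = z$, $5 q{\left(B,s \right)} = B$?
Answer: $- \frac{9763}{5} \approx -1952.6$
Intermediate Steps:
$q{\left(B,s \right)} = \frac{B}{5}$
$a = -1951$ ($a = 294 - 2245 = -1951$)
$a + b{\left(q{\left(-8,1 \right)} \right)} = -1951 + \frac{1}{5} \left(-8\right) = -1951 - \frac{8}{5} = - \frac{9763}{5}$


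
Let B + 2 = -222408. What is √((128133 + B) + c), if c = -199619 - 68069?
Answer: I*√361965 ≈ 601.63*I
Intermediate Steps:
B = -222410 (B = -2 - 222408 = -222410)
c = -267688
√((128133 + B) + c) = √((128133 - 222410) - 267688) = √(-94277 - 267688) = √(-361965) = I*√361965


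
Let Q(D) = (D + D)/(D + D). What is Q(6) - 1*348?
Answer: -347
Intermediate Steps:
Q(D) = 1 (Q(D) = (2*D)/((2*D)) = (2*D)*(1/(2*D)) = 1)
Q(6) - 1*348 = 1 - 1*348 = 1 - 348 = -347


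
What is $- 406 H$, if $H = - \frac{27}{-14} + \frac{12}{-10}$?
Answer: $- \frac{1479}{5} \approx -295.8$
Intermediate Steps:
$H = \frac{51}{70}$ ($H = \left(-27\right) \left(- \frac{1}{14}\right) + 12 \left(- \frac{1}{10}\right) = \frac{27}{14} - \frac{6}{5} = \frac{51}{70} \approx 0.72857$)
$- 406 H = \left(-406\right) \frac{51}{70} = - \frac{1479}{5}$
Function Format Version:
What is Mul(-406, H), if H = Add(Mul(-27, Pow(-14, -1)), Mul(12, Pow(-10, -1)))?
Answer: Rational(-1479, 5) ≈ -295.80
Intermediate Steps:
H = Rational(51, 70) (H = Add(Mul(-27, Rational(-1, 14)), Mul(12, Rational(-1, 10))) = Add(Rational(27, 14), Rational(-6, 5)) = Rational(51, 70) ≈ 0.72857)
Mul(-406, H) = Mul(-406, Rational(51, 70)) = Rational(-1479, 5)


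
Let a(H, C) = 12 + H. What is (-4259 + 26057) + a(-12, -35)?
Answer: 21798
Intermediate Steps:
(-4259 + 26057) + a(-12, -35) = (-4259 + 26057) + (12 - 12) = 21798 + 0 = 21798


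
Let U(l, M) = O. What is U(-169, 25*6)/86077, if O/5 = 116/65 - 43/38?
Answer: 1613/42522038 ≈ 3.7933e-5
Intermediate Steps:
O = 1613/494 (O = 5*(116/65 - 43/38) = 5*(1613/2470) = 1613/494 ≈ 3.2652)
U(l, M) = 1613/494
U(-169, 25*6)/86077 = (1613/494)/86077 = (1613/494)*(1/86077) = 1613/42522038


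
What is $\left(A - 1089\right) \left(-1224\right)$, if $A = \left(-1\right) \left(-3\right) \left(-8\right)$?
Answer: $1362312$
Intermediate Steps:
$A = -24$ ($A = 3 \left(-8\right) = -24$)
$\left(A - 1089\right) \left(-1224\right) = \left(-24 - 1089\right) \left(-1224\right) = \left(-1113\right) \left(-1224\right) = 1362312$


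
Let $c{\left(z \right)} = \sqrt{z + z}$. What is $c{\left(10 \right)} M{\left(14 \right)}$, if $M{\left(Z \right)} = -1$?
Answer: $- 2 \sqrt{5} \approx -4.4721$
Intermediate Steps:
$c{\left(z \right)} = \sqrt{2} \sqrt{z}$ ($c{\left(z \right)} = \sqrt{2 z} = \sqrt{2} \sqrt{z}$)
$c{\left(10 \right)} M{\left(14 \right)} = \sqrt{2} \sqrt{10} \left(-1\right) = 2 \sqrt{5} \left(-1\right) = - 2 \sqrt{5}$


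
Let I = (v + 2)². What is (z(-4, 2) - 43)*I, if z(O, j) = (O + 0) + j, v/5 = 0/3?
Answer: -180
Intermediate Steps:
v = 0 (v = 5*(0/3) = 5*(0*(⅓)) = 5*0 = 0)
I = 4 (I = (0 + 2)² = 2² = 4)
z(O, j) = O + j
(z(-4, 2) - 43)*I = ((-4 + 2) - 43)*4 = (-2 - 43)*4 = -45*4 = -180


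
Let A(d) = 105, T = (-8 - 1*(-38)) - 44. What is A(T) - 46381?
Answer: -46276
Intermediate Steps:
T = -14 (T = (-8 + 38) - 44 = 30 - 44 = -14)
A(T) - 46381 = 105 - 46381 = -46276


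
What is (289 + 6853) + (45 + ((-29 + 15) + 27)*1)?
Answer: 7200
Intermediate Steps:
(289 + 6853) + (45 + ((-29 + 15) + 27)*1) = 7142 + (45 + (-14 + 27)*1) = 7142 + (45 + 13*1) = 7142 + (45 + 13) = 7142 + 58 = 7200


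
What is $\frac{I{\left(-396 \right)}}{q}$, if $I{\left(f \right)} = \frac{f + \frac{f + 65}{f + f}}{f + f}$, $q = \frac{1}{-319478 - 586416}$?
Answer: $- \frac{12900795277}{28512} \approx -4.5247 \cdot 10^{5}$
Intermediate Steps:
$q = - \frac{1}{905894}$ ($q = \frac{1}{-905894} = - \frac{1}{905894} \approx -1.1039 \cdot 10^{-6}$)
$I{\left(f \right)} = \frac{f + \frac{65 + f}{2 f}}{2 f}$
$\frac{I{\left(-396 \right)}}{q} = \frac{\frac{1}{4} \cdot \frac{1}{156816} \left(65 - 396 + 2 \left(-396\right)^{2}\right)}{- \frac{1}{905894}} = \frac{1}{4} \cdot \frac{1}{156816} \left(65 - 396 + 2 \cdot 156816\right) \left(-905894\right) = \frac{1}{4} \cdot \frac{1}{156816} \left(65 - 396 + 313632\right) \left(-905894\right) = \frac{1}{4} \cdot \frac{1}{156816} \cdot 313301 \left(-905894\right) = \frac{313301}{627264} \left(-905894\right) = - \frac{12900795277}{28512}$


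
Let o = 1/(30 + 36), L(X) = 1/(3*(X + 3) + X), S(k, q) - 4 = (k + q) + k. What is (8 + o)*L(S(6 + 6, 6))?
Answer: 529/9570 ≈ 0.055277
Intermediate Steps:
S(k, q) = 4 + q + 2*k (S(k, q) = 4 + ((k + q) + k) = 4 + (q + 2*k) = 4 + q + 2*k)
L(X) = 1/(9 + 4*X) (L(X) = 1/(3*(3 + X) + X) = 1/((9 + 3*X) + X) = 1/(9 + 4*X))
o = 1/66 ≈ 0.015152
(8 + o)*L(S(6 + 6, 6)) = (8 + 1/66)/(9 + 4*(4 + 6 + 2*(6 + 6))) = 529/(66*(9 + 4*(4 + 6 + 2*12))) = 529/(66*(9 + 4*(4 + 6 + 24))) = 529/(66*(9 + 4*34)) = 529/(66*(9 + 136)) = (529/66)/145 = (529/66)*(1/145) = 529/9570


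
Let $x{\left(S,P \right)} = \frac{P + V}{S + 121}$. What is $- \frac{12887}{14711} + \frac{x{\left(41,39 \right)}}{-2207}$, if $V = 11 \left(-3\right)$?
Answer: $- \frac{767938154}{876613779} \approx -0.87603$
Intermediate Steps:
$V = -33$
$x{\left(S,P \right)} = \frac{-33 + P}{121 + S}$ ($x{\left(S,P \right)} = \frac{P - 33}{S + 121} = \frac{-33 + P}{121 + S}$)
$- \frac{12887}{14711} + \frac{x{\left(41,39 \right)}}{-2207} = - \frac{12887}{14711} + \frac{\frac{1}{121 + 41} \left(-33 + 39\right)}{-2207} = \left(-12887\right) \frac{1}{14711} + \frac{1}{162} \cdot 6 \left(- \frac{1}{2207}\right) = - \frac{12887}{14711} + \frac{1}{162} \cdot 6 \left(- \frac{1}{2207}\right) = - \frac{12887}{14711} + \frac{1}{27} \left(- \frac{1}{2207}\right) = - \frac{12887}{14711} - \frac{1}{59589} = - \frac{767938154}{876613779}$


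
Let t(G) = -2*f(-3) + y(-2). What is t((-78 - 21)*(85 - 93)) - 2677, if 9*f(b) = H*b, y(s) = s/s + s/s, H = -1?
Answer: -8027/3 ≈ -2675.7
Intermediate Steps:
y(s) = 2 (y(s) = 1 + 1 = 2)
f(b) = -b/9 (f(b) = (-b)/9 = -b/9)
t(G) = 4/3 (t(G) = -(-2)*(-3)/9 + 2 = -2*⅓ + 2 = -⅔ + 2 = 4/3)
t((-78 - 21)*(85 - 93)) - 2677 = 4/3 - 2677 = -8027/3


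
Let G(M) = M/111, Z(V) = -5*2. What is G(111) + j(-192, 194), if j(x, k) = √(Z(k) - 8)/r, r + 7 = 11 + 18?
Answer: 1 + 3*I*√2/22 ≈ 1.0 + 0.19285*I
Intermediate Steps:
Z(V) = -10
r = 22 (r = -7 + (11 + 18) = -7 + 29 = 22)
G(M) = M/111 (G(M) = M*(1/111) = M/111)
j(x, k) = 3*I*√2/22 (j(x, k) = √(-10 - 8)/22 = √(-18)*(1/22) = (3*I*√2)*(1/22) = 3*I*√2/22)
G(111) + j(-192, 194) = (1/111)*111 + 3*I*√2/22 = 1 + 3*I*√2/22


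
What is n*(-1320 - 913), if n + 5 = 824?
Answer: -1828827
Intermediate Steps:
n = 819 (n = -5 + 824 = 819)
n*(-1320 - 913) = 819*(-1320 - 913) = 819*(-2233) = -1828827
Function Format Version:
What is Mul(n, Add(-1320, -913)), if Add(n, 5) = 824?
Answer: -1828827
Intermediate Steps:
n = 819 (n = Add(-5, 824) = 819)
Mul(n, Add(-1320, -913)) = Mul(819, Add(-1320, -913)) = Mul(819, -2233) = -1828827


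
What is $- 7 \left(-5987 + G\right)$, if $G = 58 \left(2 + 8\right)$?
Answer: $37849$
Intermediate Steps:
$G = 580$ ($G = 58 \cdot 10 = 580$)
$- 7 \left(-5987 + G\right) = - 7 \left(-5987 + 580\right) = \left(-7\right) \left(-5407\right) = 37849$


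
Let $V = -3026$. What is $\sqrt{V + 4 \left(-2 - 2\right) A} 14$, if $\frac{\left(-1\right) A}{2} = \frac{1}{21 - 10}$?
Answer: $\frac{14 i \sqrt{365794}}{11} \approx 769.76 i$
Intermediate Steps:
$A = - \frac{2}{11}$ ($A = - \frac{2}{21 - 10} = - \frac{2}{11} \approx -0.18182$)
$\sqrt{V + 4 \left(-2 - 2\right) A} 14 = \sqrt{-3026 + 4 \left(-2 - 2\right) \left(- \frac{2}{11}\right)} 14 = \sqrt{-3026 + 4 \left(-4\right) \left(- \frac{2}{11}\right)} 14 = \sqrt{-3026 - - \frac{32}{11}} \cdot 14 = \sqrt{-3026 + \frac{32}{11}} \cdot 14 = \sqrt{- \frac{33254}{11}} \cdot 14 = \frac{i \sqrt{365794}}{11} \cdot 14 = \frac{14 i \sqrt{365794}}{11}$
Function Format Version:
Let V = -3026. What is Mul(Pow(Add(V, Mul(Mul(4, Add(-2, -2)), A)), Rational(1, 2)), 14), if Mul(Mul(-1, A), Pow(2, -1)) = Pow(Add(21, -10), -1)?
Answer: Mul(Rational(14, 11), I, Pow(365794, Rational(1, 2))) ≈ Mul(769.76, I)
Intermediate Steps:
A = Rational(-2, 11) (A = Mul(-2, Pow(Add(21, -10), -1)) = Mul(-2, Pow(11, -1)) = Mul(-2, Rational(1, 11)) = Rational(-2, 11) ≈ -0.18182)
Mul(Pow(Add(V, Mul(Mul(4, Add(-2, -2)), A)), Rational(1, 2)), 14) = Mul(Pow(Add(-3026, Mul(Mul(4, Add(-2, -2)), Rational(-2, 11))), Rational(1, 2)), 14) = Mul(Pow(Add(-3026, Mul(Mul(4, -4), Rational(-2, 11))), Rational(1, 2)), 14) = Mul(Pow(Add(-3026, Mul(-16, Rational(-2, 11))), Rational(1, 2)), 14) = Mul(Pow(Add(-3026, Rational(32, 11)), Rational(1, 2)), 14) = Mul(Pow(Rational(-33254, 11), Rational(1, 2)), 14) = Mul(Mul(Rational(1, 11), I, Pow(365794, Rational(1, 2))), 14) = Mul(Rational(14, 11), I, Pow(365794, Rational(1, 2)))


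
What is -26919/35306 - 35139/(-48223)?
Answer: -57497403/1702561238 ≈ -0.033771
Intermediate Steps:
-26919/35306 - 35139/(-48223) = -26919*1/35306 - 35139*(-1/48223) = -26919/35306 + 35139/48223 = -57497403/1702561238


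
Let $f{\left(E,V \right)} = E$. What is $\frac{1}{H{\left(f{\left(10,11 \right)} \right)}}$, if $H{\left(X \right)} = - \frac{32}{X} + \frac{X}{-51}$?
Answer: $- \frac{255}{866} \approx -0.29446$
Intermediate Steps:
$H{\left(X \right)} = - \frac{32}{X} - \frac{X}{51}$ ($H{\left(X \right)} = - \frac{32}{X} + X \left(- \frac{1}{51}\right) = - \frac{32}{X} - \frac{X}{51}$)
$\frac{1}{H{\left(f{\left(10,11 \right)} \right)}} = \frac{1}{- \frac{32}{10} - \frac{10}{51}} = \frac{1}{\left(-32\right) \frac{1}{10} - \frac{10}{51}} = \frac{1}{- \frac{16}{5} - \frac{10}{51}} = \frac{1}{- \frac{866}{255}} = - \frac{255}{866}$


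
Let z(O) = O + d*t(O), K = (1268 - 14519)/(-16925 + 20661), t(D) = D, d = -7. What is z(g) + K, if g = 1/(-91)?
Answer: -1183425/339976 ≈ -3.4809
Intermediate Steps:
K = -13251/3736 ≈ -3.5468
g = -1/91 ≈ -0.010989
z(O) = -6*O (z(O) = O - 7*O = -6*O)
z(g) + K = -6*(-1/91) - 13251/3736 = 6/91 - 13251/3736 = -1183425/339976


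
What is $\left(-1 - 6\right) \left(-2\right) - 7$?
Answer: $7$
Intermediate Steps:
$\left(-1 - 6\right) \left(-2\right) - 7 = \left(-7\right) \left(-2\right) - 7 = 14 - 7 = 7$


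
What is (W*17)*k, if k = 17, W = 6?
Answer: 1734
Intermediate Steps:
(W*17)*k = (6*17)*17 = 102*17 = 1734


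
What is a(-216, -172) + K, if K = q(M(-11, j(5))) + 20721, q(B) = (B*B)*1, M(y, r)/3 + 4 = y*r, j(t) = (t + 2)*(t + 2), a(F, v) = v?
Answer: 2674190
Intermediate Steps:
j(t) = (2 + t)² (j(t) = (2 + t)*(2 + t) = (2 + t)²)
M(y, r) = -12 + 3*r*y (M(y, r) = -12 + 3*(y*r) = -12 + 3*(r*y) = -12 + 3*r*y)
q(B) = B² (q(B) = B²*1 = B²)
K = 2674362 (K = (-12 + 3*(2 + 5)²*(-11))² + 20721 = (-12 + 3*7²*(-11))² + 20721 = (-12 + 3*49*(-11))² + 20721 = (-12 - 1617)² + 20721 = (-1629)² + 20721 = 2653641 + 20721 = 2674362)
a(-216, -172) + K = -172 + 2674362 = 2674190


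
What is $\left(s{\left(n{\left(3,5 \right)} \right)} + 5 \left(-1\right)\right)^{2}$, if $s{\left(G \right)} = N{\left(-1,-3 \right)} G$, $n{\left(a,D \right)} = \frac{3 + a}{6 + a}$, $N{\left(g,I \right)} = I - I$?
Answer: $25$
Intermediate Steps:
$N{\left(g,I \right)} = 0$
$n{\left(a,D \right)} = \frac{3 + a}{6 + a}$
$s{\left(G \right)} = 0$ ($s{\left(G \right)} = 0 G = 0$)
$\left(s{\left(n{\left(3,5 \right)} \right)} + 5 \left(-1\right)\right)^{2} = \left(0 + 5 \left(-1\right)\right)^{2} = \left(0 - 5\right)^{2} = \left(-5\right)^{2} = 25$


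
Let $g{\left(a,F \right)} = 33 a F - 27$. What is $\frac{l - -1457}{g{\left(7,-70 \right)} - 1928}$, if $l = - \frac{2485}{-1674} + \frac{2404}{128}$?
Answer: $- \frac{7913417}{97092000} \approx -0.081504$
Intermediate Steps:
$g{\left(a,F \right)} = -27 + 33 F a$ ($g{\left(a,F \right)} = 33 F a - 27 = -27 + 33 F a$)
$l = \frac{542797}{26784}$ ($l = \left(-2485\right) \left(- \frac{1}{1674}\right) + 2404 \cdot \frac{1}{128} = \frac{2485}{1674} + \frac{601}{32} = \frac{542797}{26784} \approx 20.266$)
$\frac{l - -1457}{g{\left(7,-70 \right)} - 1928} = \frac{\frac{542797}{26784} - -1457}{\left(-27 + 33 \left(-70\right) 7\right) - 1928} = \frac{\frac{542797}{26784} + 1457}{\left(-27 - 16170\right) - 1928} = \frac{39567085}{26784 \left(-16197 - 1928\right)} = \frac{39567085}{26784 \left(-18125\right)} = \frac{39567085}{26784} \left(- \frac{1}{18125}\right) = - \frac{7913417}{97092000}$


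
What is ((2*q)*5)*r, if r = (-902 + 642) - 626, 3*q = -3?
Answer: 8860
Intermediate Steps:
q = -1 (q = (⅓)*(-3) = -1)
r = -886 (r = -260 - 626 = -886)
((2*q)*5)*r = ((2*(-1))*5)*(-886) = -2*5*(-886) = -10*(-886) = 8860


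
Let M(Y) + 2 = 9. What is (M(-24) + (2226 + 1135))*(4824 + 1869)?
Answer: 22542024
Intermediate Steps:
M(Y) = 7 (M(Y) = -2 + 9 = 7)
(M(-24) + (2226 + 1135))*(4824 + 1869) = (7 + (2226 + 1135))*(4824 + 1869) = (7 + 3361)*6693 = 3368*6693 = 22542024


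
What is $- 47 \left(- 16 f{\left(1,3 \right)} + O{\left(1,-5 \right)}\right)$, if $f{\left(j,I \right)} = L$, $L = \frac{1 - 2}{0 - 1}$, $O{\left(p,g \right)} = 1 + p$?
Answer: $658$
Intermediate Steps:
$L = 1$ ($L = - \frac{1}{-1} = \left(-1\right) \left(-1\right) = 1$)
$f{\left(j,I \right)} = 1$
$- 47 \left(- 16 f{\left(1,3 \right)} + O{\left(1,-5 \right)}\right) = - 47 \left(\left(-16\right) 1 + \left(1 + 1\right)\right) = - 47 \left(-16 + 2\right) = \left(-47\right) \left(-14\right) = 658$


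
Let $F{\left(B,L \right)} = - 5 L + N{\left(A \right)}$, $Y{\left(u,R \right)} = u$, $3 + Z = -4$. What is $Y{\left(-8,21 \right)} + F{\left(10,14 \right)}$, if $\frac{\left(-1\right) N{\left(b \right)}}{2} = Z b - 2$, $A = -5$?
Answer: $-144$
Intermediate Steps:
$Z = -7$ ($Z = -3 - 4 = -7$)
$N{\left(b \right)} = 4 + 14 b$ ($N{\left(b \right)} = - 2 \left(- 7 b - 2\right) = - 2 \left(-2 - 7 b\right) = 4 + 14 b$)
$F{\left(B,L \right)} = -66 - 5 L$ ($F{\left(B,L \right)} = - 5 L + \left(4 + 14 \left(-5\right)\right) = - 5 L + \left(4 - 70\right) = - 5 L - 66 = -66 - 5 L$)
$Y{\left(-8,21 \right)} + F{\left(10,14 \right)} = -8 - 136 = -144$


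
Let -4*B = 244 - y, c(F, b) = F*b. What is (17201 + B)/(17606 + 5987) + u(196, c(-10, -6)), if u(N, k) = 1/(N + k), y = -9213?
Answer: 3821801/6039808 ≈ 0.63277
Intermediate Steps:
B = -9457/4 (B = -(244 - 1*(-9213))/4 = -(244 + 9213)/4 = -1/4*9457 = -9457/4 ≈ -2364.3)
(17201 + B)/(17606 + 5987) + u(196, c(-10, -6)) = (17201 - 9457/4)/(17606 + 5987) + 1/(196 - 10*(-6)) = (59347/4)/23593 + 1/(196 + 60) = (59347/4)*(1/23593) + 1/256 = 59347/94372 + 1/256 = 3821801/6039808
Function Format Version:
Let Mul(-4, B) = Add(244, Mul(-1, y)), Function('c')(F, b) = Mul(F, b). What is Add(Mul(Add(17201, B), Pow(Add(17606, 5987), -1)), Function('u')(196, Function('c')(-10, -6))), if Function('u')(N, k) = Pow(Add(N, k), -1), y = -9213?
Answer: Rational(3821801, 6039808) ≈ 0.63277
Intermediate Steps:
B = Rational(-9457, 4) (B = Mul(Rational(-1, 4), Add(244, Mul(-1, -9213))) = Mul(Rational(-1, 4), Add(244, 9213)) = Mul(Rational(-1, 4), 9457) = Rational(-9457, 4) ≈ -2364.3)
Add(Mul(Add(17201, B), Pow(Add(17606, 5987), -1)), Function('u')(196, Function('c')(-10, -6))) = Add(Mul(Add(17201, Rational(-9457, 4)), Pow(Add(17606, 5987), -1)), Pow(Add(196, Mul(-10, -6)), -1)) = Add(Mul(Rational(59347, 4), Pow(23593, -1)), Pow(Add(196, 60), -1)) = Add(Mul(Rational(59347, 4), Rational(1, 23593)), Pow(256, -1)) = Add(Rational(59347, 94372), Rational(1, 256)) = Rational(3821801, 6039808)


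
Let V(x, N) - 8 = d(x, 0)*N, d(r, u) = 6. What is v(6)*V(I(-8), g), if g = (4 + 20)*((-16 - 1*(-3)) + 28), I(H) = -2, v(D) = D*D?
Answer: 78048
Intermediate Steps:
v(D) = D²
g = 360 (g = 24*((-16 + 3) + 28) = 24*(-13 + 28) = 24*15 = 360)
V(x, N) = 8 + 6*N
v(6)*V(I(-8), g) = 6²*(8 + 6*360) = 36*(8 + 2160) = 36*2168 = 78048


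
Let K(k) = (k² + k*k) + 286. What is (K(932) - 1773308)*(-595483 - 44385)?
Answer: 22890637832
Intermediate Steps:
K(k) = 286 + 2*k² (K(k) = (k² + k²) + 286 = 2*k² + 286 = 286 + 2*k²)
(K(932) - 1773308)*(-595483 - 44385) = ((286 + 2*932²) - 1773308)*(-595483 - 44385) = ((286 + 2*868624) - 1773308)*(-639868) = ((286 + 1737248) - 1773308)*(-639868) = (1737534 - 1773308)*(-639868) = -35774*(-639868) = 22890637832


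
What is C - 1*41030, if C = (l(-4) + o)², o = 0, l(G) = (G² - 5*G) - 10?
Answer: -40354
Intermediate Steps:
l(G) = -10 + G² - 5*G
C = 676 (C = ((-10 + (-4)² - 5*(-4)) + 0)² = ((-10 + 16 + 20) + 0)² = (26 + 0)² = 26² = 676)
C - 1*41030 = 676 - 1*41030 = 676 - 41030 = -40354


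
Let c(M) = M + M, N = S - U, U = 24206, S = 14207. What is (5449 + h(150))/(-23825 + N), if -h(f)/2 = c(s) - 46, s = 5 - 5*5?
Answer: -803/4832 ≈ -0.16618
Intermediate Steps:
s = -20 (s = 5 - 25 = -20)
N = -9999 (N = 14207 - 1*24206 = 14207 - 24206 = -9999)
c(M) = 2*M
h(f) = 172 (h(f) = -2*(2*(-20) - 46) = -2*(-40 - 46) = -2*(-86) = 172)
(5449 + h(150))/(-23825 + N) = (5449 + 172)/(-23825 - 9999) = 5621/(-33824) = 5621*(-1/33824) = -803/4832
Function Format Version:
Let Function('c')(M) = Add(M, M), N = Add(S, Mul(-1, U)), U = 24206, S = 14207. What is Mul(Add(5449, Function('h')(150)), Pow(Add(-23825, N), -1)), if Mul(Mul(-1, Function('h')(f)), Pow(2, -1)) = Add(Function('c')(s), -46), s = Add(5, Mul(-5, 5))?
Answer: Rational(-803, 4832) ≈ -0.16618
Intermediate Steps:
s = -20 (s = Add(5, -25) = -20)
N = -9999 (N = Add(14207, Mul(-1, 24206)) = Add(14207, -24206) = -9999)
Function('c')(M) = Mul(2, M)
Function('h')(f) = 172 (Function('h')(f) = Mul(-2, Add(Mul(2, -20), -46)) = Mul(-2, Add(-40, -46)) = Mul(-2, -86) = 172)
Mul(Add(5449, Function('h')(150)), Pow(Add(-23825, N), -1)) = Mul(Add(5449, 172), Pow(Add(-23825, -9999), -1)) = Mul(5621, Pow(-33824, -1)) = Mul(5621, Rational(-1, 33824)) = Rational(-803, 4832)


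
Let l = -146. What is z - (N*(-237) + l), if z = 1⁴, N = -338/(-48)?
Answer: 14527/8 ≈ 1815.9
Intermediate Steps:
N = 169/24 (N = -338*(-1/48) = 169/24 ≈ 7.0417)
z = 1
z - (N*(-237) + l) = 1 - ((169/24)*(-237) - 146) = 1 - (-13351/8 - 146) = 1 - 1*(-14519/8) = 1 + 14519/8 = 14527/8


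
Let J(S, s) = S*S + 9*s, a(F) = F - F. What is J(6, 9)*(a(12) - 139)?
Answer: -16263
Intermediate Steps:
a(F) = 0
J(S, s) = S² + 9*s
J(6, 9)*(a(12) - 139) = (6² + 9*9)*(0 - 139) = (36 + 81)*(-139) = 117*(-139) = -16263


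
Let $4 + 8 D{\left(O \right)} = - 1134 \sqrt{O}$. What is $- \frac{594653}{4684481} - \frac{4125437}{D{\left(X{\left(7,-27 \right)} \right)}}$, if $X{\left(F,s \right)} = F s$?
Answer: $\frac{118472286285051}{284635740945425} - \frac{28069473348 i \sqrt{21}}{60761425} \approx 0.41622 - 2117.0 i$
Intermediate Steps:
$D{\left(O \right)} = - \frac{1}{2} - \frac{567 \sqrt{O}}{4}$ ($D{\left(O \right)} = - \frac{1}{2} + \frac{\left(-1134\right) \sqrt{O}}{8} = - \frac{1}{2} - \frac{567 \sqrt{O}}{4}$)
$- \frac{594653}{4684481} - \frac{4125437}{D{\left(X{\left(7,-27 \right)} \right)}} = - \frac{594653}{4684481} - \frac{4125437}{- \frac{1}{2} - \frac{567 \sqrt{7 \left(-27\right)}}{4}} = \left(-594653\right) \frac{1}{4684481} - \frac{4125437}{- \frac{1}{2} - \frac{567 \sqrt{-189}}{4}} = - \frac{594653}{4684481} - \frac{4125437}{- \frac{1}{2} - \frac{567 \cdot 3 i \sqrt{21}}{4}} = - \frac{594653}{4684481} - \frac{4125437}{- \frac{1}{2} - \frac{1701 i \sqrt{21}}{4}}$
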